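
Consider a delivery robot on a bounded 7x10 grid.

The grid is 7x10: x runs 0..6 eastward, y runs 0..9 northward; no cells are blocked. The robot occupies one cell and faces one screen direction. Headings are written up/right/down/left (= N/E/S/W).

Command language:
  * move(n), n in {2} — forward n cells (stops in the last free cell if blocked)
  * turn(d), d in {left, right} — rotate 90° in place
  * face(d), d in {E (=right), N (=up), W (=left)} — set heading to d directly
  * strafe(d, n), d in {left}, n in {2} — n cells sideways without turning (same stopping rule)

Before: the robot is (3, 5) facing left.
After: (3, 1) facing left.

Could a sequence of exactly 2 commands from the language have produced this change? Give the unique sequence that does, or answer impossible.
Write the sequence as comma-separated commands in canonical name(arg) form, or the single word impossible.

key: still facing W at the end — nothing in the sequence rotates
start: (3, 5) facing left
[1] after strafe(left, 2): (3, 3) facing left
[2] after strafe(left, 2): (3, 1) facing left
no rival 2-sequence matches.

strafe(left, 2), strafe(left, 2)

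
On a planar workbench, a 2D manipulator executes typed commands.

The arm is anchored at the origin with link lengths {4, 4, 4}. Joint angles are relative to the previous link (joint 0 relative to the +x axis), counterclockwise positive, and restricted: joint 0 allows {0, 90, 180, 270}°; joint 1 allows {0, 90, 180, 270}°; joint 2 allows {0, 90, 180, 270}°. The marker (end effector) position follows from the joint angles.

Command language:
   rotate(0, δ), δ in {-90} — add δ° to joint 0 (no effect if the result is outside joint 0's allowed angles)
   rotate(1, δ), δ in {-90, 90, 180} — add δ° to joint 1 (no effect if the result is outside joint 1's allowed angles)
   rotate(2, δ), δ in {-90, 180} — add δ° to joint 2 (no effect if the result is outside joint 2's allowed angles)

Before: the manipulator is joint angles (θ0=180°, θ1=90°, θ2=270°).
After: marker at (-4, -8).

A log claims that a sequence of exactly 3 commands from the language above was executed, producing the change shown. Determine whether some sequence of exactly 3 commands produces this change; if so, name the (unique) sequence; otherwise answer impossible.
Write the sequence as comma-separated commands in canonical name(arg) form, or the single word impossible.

initial: joint angles (θ0=180°, θ1=90°, θ2=270°)
1. rotate(2, -90) → joint angles (θ0=180°, θ1=90°, θ2=180°)
2. rotate(2, -90) → joint angles (θ0=180°, θ1=90°, θ2=90°)
3. rotate(2, -90) → joint angles (θ0=180°, θ1=90°, θ2=0°)
all 216 alternatives checked — unique.

rotate(2, -90), rotate(2, -90), rotate(2, -90)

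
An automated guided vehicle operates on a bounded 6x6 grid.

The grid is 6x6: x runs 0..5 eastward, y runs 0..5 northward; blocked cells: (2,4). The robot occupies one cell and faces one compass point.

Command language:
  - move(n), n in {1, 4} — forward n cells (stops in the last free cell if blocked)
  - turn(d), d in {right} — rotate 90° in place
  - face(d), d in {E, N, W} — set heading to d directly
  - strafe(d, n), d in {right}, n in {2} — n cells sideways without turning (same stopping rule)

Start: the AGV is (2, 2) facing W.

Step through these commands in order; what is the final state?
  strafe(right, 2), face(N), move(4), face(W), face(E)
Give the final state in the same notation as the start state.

t0: (2, 2) facing W
t=1 strafe(right, 2) ⇒ (2, 3) facing W
t=2 face(N) ⇒ (2, 3) facing N
t=3 move(4) ⇒ (2, 3) facing N
t=4 face(W) ⇒ (2, 3) facing W
t=5 face(E) ⇒ (2, 3) facing E

(2, 3) facing E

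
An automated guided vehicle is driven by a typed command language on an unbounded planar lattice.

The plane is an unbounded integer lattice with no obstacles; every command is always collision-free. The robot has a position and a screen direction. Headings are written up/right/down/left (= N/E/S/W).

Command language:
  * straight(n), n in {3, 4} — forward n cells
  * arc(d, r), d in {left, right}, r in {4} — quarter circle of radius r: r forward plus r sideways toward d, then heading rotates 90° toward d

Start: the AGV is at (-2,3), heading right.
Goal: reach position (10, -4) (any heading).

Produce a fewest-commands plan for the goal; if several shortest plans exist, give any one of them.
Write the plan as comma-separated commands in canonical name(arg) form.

initial: at (-2,3), heading right
1. arc(right, 4) → at (2,-1), heading down
2. straight(3) → at (2,-4), heading down
3. arc(left, 4) → at (6,-8), heading right
4. arc(left, 4) → at (10,-4), heading up
no 3-step plan works, so 4 is optimal.

arc(right, 4), straight(3), arc(left, 4), arc(left, 4)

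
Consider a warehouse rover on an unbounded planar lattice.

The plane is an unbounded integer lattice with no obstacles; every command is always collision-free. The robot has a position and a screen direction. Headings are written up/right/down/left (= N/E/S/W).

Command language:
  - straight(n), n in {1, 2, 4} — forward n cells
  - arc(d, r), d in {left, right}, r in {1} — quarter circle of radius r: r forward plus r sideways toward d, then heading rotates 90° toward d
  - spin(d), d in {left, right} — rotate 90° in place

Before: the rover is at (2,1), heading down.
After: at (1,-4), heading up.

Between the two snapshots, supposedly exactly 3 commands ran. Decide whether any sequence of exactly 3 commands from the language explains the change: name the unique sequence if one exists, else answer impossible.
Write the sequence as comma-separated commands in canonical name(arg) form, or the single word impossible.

key: cell and facing (now N) both changed — the 3 commands mix motion and turning
start: at (2,1), heading down
step 1 (straight(4)): at (2,-3), heading down
step 2 (arc(right, 1)): at (1,-4), heading left
step 3 (spin(right)): at (1,-4), heading up
no other 3-command option fits: unique.

straight(4), arc(right, 1), spin(right)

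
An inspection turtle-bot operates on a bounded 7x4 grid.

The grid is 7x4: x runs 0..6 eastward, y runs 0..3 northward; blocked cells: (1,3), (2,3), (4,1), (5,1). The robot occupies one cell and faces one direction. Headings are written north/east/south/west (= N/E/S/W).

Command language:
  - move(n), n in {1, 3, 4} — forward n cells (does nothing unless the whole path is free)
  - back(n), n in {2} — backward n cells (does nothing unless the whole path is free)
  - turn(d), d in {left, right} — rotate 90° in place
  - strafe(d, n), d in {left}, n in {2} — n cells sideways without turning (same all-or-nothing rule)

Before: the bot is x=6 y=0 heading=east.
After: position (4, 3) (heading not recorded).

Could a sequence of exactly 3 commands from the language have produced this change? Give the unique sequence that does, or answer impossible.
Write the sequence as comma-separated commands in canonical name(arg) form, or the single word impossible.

turn(left), move(3), strafe(left, 2)

key: running strafe(left, 2) before turn(left) would end elsewhere — order is forced
begin: x=6 y=0 heading=east
t=1 turn(left) ⇒ x=6 y=0 heading=north
t=2 move(3) ⇒ x=6 y=3 heading=north
t=3 strafe(left, 2) ⇒ x=4 y=3 heading=north
all 343 alternatives checked — unique.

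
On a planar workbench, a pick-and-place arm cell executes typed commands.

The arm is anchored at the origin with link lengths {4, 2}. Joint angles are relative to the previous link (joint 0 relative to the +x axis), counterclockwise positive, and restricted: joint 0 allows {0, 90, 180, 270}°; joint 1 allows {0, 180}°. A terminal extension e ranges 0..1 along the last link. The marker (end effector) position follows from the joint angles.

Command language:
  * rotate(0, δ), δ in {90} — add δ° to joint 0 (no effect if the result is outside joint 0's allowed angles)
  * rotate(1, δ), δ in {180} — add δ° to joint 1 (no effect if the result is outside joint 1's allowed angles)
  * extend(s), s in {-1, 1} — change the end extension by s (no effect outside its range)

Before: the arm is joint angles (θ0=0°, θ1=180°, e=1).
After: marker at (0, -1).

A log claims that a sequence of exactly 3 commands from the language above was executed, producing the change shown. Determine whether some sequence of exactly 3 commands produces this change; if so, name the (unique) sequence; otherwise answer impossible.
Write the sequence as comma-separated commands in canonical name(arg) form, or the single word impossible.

begin: joint angles (θ0=0°, θ1=180°, e=1)
t=1 rotate(0, 90) ⇒ joint angles (θ0=90°, θ1=180°, e=1)
t=2 rotate(0, 90) ⇒ joint angles (θ0=180°, θ1=180°, e=1)
t=3 rotate(0, 90) ⇒ joint angles (θ0=270°, θ1=180°, e=1)
uniquely the one of 64 3-step routes that fits.

rotate(0, 90), rotate(0, 90), rotate(0, 90)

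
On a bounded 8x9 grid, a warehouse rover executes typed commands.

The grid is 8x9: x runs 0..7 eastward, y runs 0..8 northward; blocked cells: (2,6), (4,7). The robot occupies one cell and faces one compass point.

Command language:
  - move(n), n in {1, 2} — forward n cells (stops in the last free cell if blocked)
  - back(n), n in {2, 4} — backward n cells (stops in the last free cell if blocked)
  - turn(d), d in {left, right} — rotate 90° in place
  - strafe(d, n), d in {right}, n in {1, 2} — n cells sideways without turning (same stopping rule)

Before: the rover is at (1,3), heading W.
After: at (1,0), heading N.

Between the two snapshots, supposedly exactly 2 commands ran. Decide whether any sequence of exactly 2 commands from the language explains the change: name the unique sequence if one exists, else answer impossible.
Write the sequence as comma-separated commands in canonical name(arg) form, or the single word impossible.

turn(right), back(4)

key: running back(4) before turn(right) would end elsewhere — order is forced
initial: at (1,3), heading W
step 1 (turn(right)): at (1,3), heading N
step 2 (back(4)): at (1,0), heading N
uniquely the one of 64 2-step routes that fits.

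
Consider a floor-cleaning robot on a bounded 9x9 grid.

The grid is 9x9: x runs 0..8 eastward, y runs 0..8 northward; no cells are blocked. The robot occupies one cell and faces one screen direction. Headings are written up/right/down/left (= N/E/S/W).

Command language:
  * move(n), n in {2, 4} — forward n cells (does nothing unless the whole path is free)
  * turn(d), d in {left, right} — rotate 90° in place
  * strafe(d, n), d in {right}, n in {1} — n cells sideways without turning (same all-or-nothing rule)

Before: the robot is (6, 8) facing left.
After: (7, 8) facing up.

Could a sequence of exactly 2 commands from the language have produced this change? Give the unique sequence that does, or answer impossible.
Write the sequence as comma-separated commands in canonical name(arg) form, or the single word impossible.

key: cell and facing (now N) both changed — the 2 commands mix motion and turning
start: (6, 8) facing left
[1] after turn(right): (6, 8) facing up
[2] after strafe(right, 1): (7, 8) facing up
uniquely the one of 25 2-step routes that fits.

turn(right), strafe(right, 1)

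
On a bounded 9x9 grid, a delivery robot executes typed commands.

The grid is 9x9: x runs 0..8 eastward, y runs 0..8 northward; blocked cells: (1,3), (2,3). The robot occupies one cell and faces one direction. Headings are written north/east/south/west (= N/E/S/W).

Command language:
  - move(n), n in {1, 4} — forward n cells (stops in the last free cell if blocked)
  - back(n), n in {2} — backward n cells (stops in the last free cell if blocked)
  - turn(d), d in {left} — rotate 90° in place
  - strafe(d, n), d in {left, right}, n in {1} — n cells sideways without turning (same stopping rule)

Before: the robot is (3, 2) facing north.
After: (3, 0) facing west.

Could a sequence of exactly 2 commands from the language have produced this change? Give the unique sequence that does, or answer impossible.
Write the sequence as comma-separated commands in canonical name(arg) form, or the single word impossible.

back(2), turn(left)

key: running turn(left) before back(2) would end elsewhere — order is forced
t0: (3, 2) facing north
[1] after back(2): (3, 0) facing north
[2] after turn(left): (3, 0) facing west
all 36 alternatives checked — unique.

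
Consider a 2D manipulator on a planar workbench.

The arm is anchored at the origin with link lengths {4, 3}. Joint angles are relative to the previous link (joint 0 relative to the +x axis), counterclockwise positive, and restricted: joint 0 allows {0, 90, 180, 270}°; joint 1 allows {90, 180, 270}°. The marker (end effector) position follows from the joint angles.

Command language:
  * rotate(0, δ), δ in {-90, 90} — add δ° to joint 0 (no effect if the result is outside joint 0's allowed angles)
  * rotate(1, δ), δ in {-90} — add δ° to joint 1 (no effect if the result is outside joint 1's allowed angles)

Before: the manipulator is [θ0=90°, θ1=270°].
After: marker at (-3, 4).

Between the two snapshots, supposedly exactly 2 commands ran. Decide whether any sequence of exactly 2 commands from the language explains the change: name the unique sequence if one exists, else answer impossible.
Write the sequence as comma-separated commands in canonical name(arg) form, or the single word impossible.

begin: [θ0=90°, θ1=270°]
1. rotate(1, -90) → [θ0=90°, θ1=180°]
2. rotate(1, -90) → [θ0=90°, θ1=90°]
all 9 alternatives checked — unique.

rotate(1, -90), rotate(1, -90)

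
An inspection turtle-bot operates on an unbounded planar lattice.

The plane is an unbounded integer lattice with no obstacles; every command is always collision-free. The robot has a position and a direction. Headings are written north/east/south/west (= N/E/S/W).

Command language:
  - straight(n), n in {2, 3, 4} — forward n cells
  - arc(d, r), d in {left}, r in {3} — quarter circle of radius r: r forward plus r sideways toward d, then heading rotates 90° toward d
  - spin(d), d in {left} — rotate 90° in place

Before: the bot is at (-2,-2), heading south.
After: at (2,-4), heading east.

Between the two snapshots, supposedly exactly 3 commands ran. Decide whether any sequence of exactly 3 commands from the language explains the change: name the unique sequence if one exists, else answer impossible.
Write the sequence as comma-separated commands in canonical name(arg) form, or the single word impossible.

straight(2), spin(left), straight(4)

key: running straight(4) before straight(2) would end elsewhere — order is forced
start: at (-2,-2), heading south
1. straight(2) → at (-2,-4), heading south
2. spin(left) → at (-2,-4), heading east
3. straight(4) → at (2,-4), heading east
uniquely the one of 125 3-step routes that fits.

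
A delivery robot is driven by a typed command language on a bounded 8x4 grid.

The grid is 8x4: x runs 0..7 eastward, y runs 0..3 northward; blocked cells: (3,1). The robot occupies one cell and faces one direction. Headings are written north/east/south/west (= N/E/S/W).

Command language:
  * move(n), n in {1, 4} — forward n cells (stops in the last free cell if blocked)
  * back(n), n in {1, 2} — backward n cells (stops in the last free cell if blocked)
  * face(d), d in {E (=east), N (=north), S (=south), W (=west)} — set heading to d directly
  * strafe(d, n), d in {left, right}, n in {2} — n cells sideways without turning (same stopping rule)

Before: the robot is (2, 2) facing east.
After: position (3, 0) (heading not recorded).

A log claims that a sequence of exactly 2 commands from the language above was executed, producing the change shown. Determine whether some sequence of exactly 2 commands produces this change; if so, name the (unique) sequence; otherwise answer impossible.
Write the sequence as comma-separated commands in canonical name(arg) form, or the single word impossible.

key: running move(1) before strafe(right, 2) would end elsewhere — order is forced
initial: (2, 2) facing east
1. strafe(right, 2) → (2, 0) facing east
2. move(1) → (3, 0) facing east
no rival 2-sequence matches.

strafe(right, 2), move(1)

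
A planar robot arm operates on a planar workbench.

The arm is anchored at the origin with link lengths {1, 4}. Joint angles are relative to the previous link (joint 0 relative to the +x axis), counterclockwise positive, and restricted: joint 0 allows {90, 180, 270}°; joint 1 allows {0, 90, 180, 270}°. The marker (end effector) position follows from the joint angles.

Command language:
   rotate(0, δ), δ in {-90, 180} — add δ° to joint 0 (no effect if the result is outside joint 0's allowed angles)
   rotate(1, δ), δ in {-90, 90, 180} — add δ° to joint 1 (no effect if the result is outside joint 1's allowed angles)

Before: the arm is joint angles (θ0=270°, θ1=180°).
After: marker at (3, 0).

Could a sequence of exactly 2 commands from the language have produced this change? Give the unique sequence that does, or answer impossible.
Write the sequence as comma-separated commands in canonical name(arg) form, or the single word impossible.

rotate(0, -90), rotate(0, 180)

key: order matters: swapping rotate(0, -90) and rotate(0, 180) lands elsewhere
initial: joint angles (θ0=270°, θ1=180°)
step 1 (rotate(0, -90)): joint angles (θ0=180°, θ1=180°)
step 2 (rotate(0, 180)): joint angles (θ0=180°, θ1=180°)
all 25 alternatives checked — unique.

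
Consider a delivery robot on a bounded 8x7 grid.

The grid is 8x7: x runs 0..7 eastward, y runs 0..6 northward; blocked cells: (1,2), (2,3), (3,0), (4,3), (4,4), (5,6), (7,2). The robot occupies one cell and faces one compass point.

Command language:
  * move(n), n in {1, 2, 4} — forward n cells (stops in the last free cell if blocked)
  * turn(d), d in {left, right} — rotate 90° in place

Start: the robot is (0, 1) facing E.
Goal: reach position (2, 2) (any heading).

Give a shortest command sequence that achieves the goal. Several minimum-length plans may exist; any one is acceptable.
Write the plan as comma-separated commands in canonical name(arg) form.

t0: (0, 1) facing E
t=1 move(2) ⇒ (2, 1) facing E
t=2 turn(left) ⇒ (2, 1) facing N
t=3 move(4) ⇒ (2, 2) facing N
no 2-step plan works, so 3 is optimal.

move(2), turn(left), move(4)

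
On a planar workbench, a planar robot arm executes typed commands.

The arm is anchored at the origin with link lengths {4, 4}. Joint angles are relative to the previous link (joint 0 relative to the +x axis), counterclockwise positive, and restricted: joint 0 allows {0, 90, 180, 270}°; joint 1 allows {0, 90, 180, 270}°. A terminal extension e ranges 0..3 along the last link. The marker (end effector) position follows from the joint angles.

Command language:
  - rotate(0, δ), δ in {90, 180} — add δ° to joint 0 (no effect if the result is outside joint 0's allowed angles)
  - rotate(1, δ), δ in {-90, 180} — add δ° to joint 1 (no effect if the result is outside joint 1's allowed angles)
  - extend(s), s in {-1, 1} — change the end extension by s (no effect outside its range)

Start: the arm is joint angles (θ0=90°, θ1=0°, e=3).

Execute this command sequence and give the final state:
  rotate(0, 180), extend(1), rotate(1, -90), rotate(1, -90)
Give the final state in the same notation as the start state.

joint angles (θ0=270°, θ1=180°, e=3)

t0: joint angles (θ0=90°, θ1=0°, e=3)
t=1 rotate(0, 180) ⇒ joint angles (θ0=270°, θ1=0°, e=3)
t=2 extend(1) ⇒ joint angles (θ0=270°, θ1=0°, e=3)
t=3 rotate(1, -90) ⇒ joint angles (θ0=270°, θ1=270°, e=3)
t=4 rotate(1, -90) ⇒ joint angles (θ0=270°, θ1=180°, e=3)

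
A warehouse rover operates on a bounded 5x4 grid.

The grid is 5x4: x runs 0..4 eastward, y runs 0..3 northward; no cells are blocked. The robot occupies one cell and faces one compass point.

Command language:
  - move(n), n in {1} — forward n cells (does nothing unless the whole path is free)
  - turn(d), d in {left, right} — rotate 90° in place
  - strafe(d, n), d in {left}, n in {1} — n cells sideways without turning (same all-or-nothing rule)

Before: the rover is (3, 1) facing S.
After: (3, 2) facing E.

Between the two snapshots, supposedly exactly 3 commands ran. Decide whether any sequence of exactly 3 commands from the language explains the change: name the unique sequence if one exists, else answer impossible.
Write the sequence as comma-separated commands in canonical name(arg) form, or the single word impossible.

every 3-command combo misses the target.

impossible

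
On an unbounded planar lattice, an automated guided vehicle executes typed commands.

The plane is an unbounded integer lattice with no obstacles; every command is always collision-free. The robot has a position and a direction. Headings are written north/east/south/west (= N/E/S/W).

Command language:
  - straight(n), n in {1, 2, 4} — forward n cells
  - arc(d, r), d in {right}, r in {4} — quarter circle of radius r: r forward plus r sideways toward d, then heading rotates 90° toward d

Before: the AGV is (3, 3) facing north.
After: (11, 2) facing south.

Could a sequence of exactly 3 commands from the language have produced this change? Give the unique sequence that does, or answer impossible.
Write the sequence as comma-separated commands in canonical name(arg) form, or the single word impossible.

arc(right, 4), arc(right, 4), straight(1)

key: running straight(1) before arc(right, 4) would end elsewhere — order is forced
initial: (3, 3) facing north
[1] after arc(right, 4): (7, 7) facing east
[2] after arc(right, 4): (11, 3) facing south
[3] after straight(1): (11, 2) facing south
no other 3-command option fits: unique.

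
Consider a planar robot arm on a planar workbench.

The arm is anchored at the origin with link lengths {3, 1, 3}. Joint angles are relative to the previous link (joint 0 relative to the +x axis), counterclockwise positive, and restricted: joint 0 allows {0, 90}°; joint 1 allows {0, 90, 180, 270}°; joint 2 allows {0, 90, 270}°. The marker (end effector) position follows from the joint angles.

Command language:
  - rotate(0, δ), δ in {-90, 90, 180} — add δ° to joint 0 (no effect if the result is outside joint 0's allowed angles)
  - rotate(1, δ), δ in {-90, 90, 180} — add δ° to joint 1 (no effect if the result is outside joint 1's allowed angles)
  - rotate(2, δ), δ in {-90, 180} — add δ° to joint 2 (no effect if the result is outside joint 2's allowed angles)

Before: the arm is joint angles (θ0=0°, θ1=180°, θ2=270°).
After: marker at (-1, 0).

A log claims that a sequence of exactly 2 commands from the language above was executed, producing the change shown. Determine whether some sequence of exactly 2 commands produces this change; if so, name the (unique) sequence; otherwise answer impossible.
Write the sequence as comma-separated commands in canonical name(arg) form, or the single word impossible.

rotate(2, 180), rotate(2, -90)

key: running rotate(2, -90) before rotate(2, 180) would end elsewhere — order is forced
from: joint angles (θ0=0°, θ1=180°, θ2=270°)
1. rotate(2, 180) → joint angles (θ0=0°, θ1=180°, θ2=90°)
2. rotate(2, -90) → joint angles (θ0=0°, θ1=180°, θ2=0°)
no rival 2-sequence matches.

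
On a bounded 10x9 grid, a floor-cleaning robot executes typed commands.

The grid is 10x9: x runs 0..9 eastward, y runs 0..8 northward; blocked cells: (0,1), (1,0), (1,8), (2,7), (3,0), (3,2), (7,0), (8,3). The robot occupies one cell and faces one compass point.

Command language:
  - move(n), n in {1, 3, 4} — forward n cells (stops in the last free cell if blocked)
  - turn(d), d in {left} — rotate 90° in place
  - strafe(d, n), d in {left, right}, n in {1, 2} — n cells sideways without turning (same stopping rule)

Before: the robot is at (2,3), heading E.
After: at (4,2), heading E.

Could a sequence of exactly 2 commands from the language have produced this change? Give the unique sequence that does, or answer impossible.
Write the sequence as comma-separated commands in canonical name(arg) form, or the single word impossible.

impossible

checked all 2-command options: none fits.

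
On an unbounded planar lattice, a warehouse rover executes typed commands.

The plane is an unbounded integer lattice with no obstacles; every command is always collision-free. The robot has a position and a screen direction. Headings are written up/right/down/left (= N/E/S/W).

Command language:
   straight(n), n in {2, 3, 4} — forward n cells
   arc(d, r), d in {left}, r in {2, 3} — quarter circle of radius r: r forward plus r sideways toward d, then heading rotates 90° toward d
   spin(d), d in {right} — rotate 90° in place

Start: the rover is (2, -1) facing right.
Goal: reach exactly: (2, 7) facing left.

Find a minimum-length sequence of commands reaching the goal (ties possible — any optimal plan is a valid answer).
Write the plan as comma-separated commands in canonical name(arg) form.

initial: (2, -1) facing right
1. arc(left, 2) → (4, 1) facing up
2. straight(4) → (4, 5) facing up
3. arc(left, 2) → (2, 7) facing left
no 2-step plan works, so 3 is optimal.

arc(left, 2), straight(4), arc(left, 2)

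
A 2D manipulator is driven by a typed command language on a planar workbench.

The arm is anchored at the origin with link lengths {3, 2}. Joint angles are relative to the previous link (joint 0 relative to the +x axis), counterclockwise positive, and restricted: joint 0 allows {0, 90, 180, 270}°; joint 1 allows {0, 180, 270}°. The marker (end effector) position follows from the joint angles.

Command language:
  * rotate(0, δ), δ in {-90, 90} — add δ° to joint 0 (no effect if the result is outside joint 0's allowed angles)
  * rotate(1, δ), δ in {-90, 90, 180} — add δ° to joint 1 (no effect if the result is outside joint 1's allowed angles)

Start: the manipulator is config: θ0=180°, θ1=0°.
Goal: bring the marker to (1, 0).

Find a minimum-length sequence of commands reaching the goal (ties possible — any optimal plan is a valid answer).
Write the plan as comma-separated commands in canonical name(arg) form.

begin: config: θ0=180°, θ1=0°
1. rotate(0, 90) → config: θ0=270°, θ1=0°
2. rotate(0, 90) → config: θ0=0°, θ1=0°
3. rotate(1, 180) → config: θ0=0°, θ1=180°
minimal: 3 command(s), checked below 3.

rotate(0, 90), rotate(0, 90), rotate(1, 180)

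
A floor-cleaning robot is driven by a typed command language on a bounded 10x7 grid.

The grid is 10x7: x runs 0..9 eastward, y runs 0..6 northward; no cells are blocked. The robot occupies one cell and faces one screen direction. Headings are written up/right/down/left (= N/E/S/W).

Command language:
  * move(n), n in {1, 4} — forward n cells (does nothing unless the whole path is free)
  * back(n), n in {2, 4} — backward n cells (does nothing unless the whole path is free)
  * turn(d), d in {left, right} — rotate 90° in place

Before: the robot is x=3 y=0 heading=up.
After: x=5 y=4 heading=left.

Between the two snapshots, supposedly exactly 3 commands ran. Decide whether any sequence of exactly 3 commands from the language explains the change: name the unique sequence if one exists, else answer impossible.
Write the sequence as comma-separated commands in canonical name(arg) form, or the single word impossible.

key: position moved to (5,4) AND the heading swung to W — translation plus rotation needed
t0: x=3 y=0 heading=up
step 1 (move(4)): x=3 y=4 heading=up
step 2 (turn(left)): x=3 y=4 heading=left
step 3 (back(2)): x=5 y=4 heading=left
uniquely the one of 216 3-step routes that fits.

move(4), turn(left), back(2)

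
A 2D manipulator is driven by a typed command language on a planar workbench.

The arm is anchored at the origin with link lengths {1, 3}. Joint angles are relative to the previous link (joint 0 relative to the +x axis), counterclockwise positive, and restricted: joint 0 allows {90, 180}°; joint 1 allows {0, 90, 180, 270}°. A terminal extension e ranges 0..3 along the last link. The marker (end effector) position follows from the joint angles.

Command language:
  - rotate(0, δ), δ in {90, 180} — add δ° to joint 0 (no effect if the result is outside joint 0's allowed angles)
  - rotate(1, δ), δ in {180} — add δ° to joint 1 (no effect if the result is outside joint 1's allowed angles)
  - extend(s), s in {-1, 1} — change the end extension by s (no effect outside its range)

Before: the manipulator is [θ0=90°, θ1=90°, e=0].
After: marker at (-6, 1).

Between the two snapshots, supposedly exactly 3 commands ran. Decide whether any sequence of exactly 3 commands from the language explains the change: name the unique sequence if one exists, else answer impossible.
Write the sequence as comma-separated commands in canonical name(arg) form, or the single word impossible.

t0: [θ0=90°, θ1=90°, e=0]
[1] after extend(1): [θ0=90°, θ1=90°, e=1]
[2] after extend(1): [θ0=90°, θ1=90°, e=2]
[3] after extend(1): [θ0=90°, θ1=90°, e=3]
no other 3-command option fits: unique.

extend(1), extend(1), extend(1)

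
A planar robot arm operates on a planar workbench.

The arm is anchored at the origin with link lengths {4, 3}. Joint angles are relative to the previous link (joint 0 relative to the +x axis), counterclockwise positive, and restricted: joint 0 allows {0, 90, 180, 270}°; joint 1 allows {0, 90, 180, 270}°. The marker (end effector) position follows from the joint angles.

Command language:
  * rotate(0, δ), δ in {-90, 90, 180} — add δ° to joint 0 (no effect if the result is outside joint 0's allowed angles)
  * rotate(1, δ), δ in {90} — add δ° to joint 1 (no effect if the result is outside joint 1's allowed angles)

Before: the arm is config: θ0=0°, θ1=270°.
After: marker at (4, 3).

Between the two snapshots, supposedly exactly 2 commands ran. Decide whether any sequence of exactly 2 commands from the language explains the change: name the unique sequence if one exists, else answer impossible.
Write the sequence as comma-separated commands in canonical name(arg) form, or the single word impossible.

rotate(1, 90), rotate(1, 90)

start: config: θ0=0°, θ1=270°
t=1 rotate(1, 90) ⇒ config: θ0=0°, θ1=0°
t=2 rotate(1, 90) ⇒ config: θ0=0°, θ1=90°
no rival 2-sequence matches.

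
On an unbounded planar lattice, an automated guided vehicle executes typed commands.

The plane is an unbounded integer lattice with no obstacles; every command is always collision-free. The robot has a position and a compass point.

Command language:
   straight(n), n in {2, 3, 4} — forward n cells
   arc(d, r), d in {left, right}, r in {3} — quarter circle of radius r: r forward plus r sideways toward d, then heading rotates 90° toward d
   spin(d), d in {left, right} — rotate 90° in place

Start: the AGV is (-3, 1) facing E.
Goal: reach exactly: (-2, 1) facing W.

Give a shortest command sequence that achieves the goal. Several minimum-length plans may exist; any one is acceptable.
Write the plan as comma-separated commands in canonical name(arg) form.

t0: (-3, 1) facing E
1. straight(3) → (0, 1) facing E
2. spin(right) → (0, 1) facing S
3. spin(right) → (0, 1) facing W
4. straight(2) → (-2, 1) facing W
nothing shorter than 4 reaches the goal.

straight(3), spin(right), spin(right), straight(2)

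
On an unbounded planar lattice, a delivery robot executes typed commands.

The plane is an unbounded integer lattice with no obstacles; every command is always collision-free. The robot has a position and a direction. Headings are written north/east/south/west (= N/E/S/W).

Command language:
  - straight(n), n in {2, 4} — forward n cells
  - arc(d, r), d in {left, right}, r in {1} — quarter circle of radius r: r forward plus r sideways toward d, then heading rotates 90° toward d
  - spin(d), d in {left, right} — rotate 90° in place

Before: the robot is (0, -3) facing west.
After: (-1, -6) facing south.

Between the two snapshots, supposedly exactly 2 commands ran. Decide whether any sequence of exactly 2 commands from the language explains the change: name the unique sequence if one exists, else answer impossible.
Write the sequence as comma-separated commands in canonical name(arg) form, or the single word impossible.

arc(left, 1), straight(2)

key: order matters: swapping arc(left, 1) and straight(2) lands elsewhere
initial: (0, -3) facing west
step 1 (arc(left, 1)): (-1, -4) facing south
step 2 (straight(2)): (-1, -6) facing south
no rival 2-sequence matches.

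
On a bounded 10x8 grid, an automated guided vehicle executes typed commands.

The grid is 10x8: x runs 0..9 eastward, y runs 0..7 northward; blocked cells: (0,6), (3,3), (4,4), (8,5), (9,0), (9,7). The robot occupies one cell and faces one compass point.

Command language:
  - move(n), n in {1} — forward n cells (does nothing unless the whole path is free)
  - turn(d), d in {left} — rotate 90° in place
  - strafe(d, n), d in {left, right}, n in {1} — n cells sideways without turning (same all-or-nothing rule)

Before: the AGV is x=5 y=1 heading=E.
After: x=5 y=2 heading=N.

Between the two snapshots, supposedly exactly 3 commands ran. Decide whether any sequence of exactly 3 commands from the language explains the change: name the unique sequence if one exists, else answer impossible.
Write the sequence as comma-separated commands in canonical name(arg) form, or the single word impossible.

all 64 sequences checked — none match.

impossible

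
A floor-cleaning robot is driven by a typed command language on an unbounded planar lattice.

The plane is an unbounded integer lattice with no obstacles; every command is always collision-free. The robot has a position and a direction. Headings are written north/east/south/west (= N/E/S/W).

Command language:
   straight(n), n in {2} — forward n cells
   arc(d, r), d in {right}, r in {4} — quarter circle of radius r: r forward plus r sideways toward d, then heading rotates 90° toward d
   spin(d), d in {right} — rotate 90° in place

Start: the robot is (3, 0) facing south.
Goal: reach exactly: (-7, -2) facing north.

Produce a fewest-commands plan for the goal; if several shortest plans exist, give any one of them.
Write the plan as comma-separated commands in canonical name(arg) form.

straight(2), arc(right, 4), straight(2), arc(right, 4)

t0: (3, 0) facing south
t=1 straight(2) ⇒ (3, -2) facing south
t=2 arc(right, 4) ⇒ (-1, -6) facing west
t=3 straight(2) ⇒ (-3, -6) facing west
t=4 arc(right, 4) ⇒ (-7, -2) facing north
nothing shorter than 4 reaches the goal.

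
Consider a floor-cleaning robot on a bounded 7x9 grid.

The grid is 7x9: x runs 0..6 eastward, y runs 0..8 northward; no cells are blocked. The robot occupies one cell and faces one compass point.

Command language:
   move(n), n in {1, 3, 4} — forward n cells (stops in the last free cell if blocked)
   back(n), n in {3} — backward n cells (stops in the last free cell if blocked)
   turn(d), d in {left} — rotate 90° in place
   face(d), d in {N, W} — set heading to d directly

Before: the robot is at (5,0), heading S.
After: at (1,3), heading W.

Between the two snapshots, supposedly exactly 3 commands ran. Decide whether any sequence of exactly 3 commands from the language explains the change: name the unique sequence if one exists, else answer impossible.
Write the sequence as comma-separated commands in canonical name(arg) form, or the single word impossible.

key: running move(4) before back(3) would end elsewhere — order is forced
initial: at (5,0), heading S
[1] after back(3): at (5,3), heading S
[2] after face(W): at (5,3), heading W
[3] after move(4): at (1,3), heading W
uniquely the one of 343 3-step routes that fits.

back(3), face(W), move(4)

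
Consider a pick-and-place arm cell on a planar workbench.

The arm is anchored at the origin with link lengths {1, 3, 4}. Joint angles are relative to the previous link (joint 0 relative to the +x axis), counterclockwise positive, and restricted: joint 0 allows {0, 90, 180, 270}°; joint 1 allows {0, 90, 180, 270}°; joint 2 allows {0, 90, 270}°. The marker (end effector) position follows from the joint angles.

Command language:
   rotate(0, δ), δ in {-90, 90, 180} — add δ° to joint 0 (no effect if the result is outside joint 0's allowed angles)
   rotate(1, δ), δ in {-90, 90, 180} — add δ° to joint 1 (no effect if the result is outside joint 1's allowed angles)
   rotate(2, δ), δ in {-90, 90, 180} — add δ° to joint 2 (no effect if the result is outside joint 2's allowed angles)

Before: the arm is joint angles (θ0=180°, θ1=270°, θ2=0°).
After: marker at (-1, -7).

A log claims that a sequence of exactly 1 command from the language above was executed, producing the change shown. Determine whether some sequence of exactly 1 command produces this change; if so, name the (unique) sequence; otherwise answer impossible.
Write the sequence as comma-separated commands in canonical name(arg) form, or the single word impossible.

t0: joint angles (θ0=180°, θ1=270°, θ2=0°)
[1] after rotate(1, 180): joint angles (θ0=180°, θ1=90°, θ2=0°)
uniquely the one of 9 1-step routes that fits.

rotate(1, 180)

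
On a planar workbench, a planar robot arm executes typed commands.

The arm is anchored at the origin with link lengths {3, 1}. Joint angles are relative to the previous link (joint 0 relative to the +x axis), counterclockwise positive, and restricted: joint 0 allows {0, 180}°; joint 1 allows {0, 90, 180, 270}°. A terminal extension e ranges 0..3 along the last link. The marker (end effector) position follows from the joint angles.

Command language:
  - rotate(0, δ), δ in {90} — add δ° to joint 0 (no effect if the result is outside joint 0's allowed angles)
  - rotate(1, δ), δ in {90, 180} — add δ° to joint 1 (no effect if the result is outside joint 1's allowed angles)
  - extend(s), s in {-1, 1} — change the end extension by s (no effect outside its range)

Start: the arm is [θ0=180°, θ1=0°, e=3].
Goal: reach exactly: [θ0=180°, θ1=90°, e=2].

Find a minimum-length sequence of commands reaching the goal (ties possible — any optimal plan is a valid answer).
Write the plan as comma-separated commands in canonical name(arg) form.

rotate(1, 90), extend(-1)

start: [θ0=180°, θ1=0°, e=3]
t=1 rotate(1, 90) ⇒ [θ0=180°, θ1=90°, e=3]
t=2 extend(-1) ⇒ [θ0=180°, θ1=90°, e=2]
shorter routes all fall short; 2 is best.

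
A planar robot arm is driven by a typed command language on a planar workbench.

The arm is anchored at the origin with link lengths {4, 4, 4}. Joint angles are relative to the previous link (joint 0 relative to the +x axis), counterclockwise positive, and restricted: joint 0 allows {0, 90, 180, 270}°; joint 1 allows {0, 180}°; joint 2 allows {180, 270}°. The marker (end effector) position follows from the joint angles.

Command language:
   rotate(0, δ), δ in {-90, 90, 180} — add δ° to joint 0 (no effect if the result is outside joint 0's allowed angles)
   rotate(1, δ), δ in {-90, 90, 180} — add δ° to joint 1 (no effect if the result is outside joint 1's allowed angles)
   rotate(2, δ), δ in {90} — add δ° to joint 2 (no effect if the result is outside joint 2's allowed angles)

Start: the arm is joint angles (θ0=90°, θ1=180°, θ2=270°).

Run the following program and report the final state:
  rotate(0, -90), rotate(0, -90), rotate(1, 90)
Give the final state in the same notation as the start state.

initial: joint angles (θ0=90°, θ1=180°, θ2=270°)
step 1 (rotate(0, -90)): joint angles (θ0=0°, θ1=180°, θ2=270°)
step 2 (rotate(0, -90)): joint angles (θ0=270°, θ1=180°, θ2=270°)
step 3 (rotate(1, 90)): joint angles (θ0=270°, θ1=180°, θ2=270°)

joint angles (θ0=270°, θ1=180°, θ2=270°)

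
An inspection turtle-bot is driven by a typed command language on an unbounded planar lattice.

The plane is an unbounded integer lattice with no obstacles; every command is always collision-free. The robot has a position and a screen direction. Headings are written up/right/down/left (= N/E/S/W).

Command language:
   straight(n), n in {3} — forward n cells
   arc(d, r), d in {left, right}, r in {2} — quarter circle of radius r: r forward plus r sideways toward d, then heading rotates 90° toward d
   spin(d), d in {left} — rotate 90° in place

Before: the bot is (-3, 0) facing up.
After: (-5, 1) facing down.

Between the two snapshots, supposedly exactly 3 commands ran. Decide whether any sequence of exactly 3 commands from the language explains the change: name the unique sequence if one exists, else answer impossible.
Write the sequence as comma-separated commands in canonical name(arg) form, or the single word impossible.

key: cell and facing (now S) both changed — the 3 commands mix motion and turning
from: (-3, 0) facing up
[1] after straight(3): (-3, 3) facing up
[2] after spin(left): (-3, 3) facing left
[3] after arc(left, 2): (-5, 1) facing down
uniquely the one of 64 3-step routes that fits.

straight(3), spin(left), arc(left, 2)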